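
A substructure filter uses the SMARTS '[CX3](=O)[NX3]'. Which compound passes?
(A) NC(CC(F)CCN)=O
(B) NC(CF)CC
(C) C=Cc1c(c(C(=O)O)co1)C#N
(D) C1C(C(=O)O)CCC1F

A

[CX3](=O)[NX3] describes a carbonyl carbon bonded to a trivalent nitrogen (an amide).
(A) contains a primary amide (-C(=O)NH2), which satisfies every atom and bond constraint.
(B) has a primary amino group (-NH2) but the -NH2 is not attached to a carbonyl carbon.
(C) has a carboxylic acid group (-C(=O)OH) but the carbonyl is bonded to O, not to an NX3 nitrogen.
(D) has a carboxylic acid group (-C(=O)OH) but the carbonyl is bonded to O, not to an NX3 nitrogen.
So the answer is (A).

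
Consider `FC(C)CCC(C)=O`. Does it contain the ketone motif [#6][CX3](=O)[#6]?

Yes

The pattern [#6][CX3](=O)[#6] describes a carbonyl carbon (no H) flanked by two carbons — a ketone.
The molecule carries an acetyl/ketone group (-C(=O)CH3), whose atoms satisfy every constraint of the query, so the pattern matches.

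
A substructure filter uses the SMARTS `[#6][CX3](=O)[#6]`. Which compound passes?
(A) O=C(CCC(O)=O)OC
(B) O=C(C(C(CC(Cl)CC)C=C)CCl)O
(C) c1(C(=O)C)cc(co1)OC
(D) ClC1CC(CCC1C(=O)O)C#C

[#6][CX3](=O)[#6] describes a carbonyl carbon (no H) flanked by two carbons (a ketone).
(A) has a methyl-ester group (-C(=O)OCH3) but one neighbour of the carbonyl carbon is O, not C.
(B) has a carboxylic acid group (-C(=O)OH) but one neighbour of the carbonyl carbon is O, not C.
(C) contains an acetyl/ketone group (-C(=O)CH3), which satisfies every atom and bond constraint.
(D) has a carboxylic acid group (-C(=O)OH) but one neighbour of the carbonyl carbon is O, not C.
So the answer is (C).

C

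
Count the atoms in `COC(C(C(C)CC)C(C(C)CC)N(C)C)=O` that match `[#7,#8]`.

The query [#7,#8] means: nitrogen or oxygen (comma = OR).
Check the 17 heavy atoms by environment: 14× C → no; 2× O → match; 1× N → match.
Summing the matching environments: 2 + 1 = 3 matching atoms.

3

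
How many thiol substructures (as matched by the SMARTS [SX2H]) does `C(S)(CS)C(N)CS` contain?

3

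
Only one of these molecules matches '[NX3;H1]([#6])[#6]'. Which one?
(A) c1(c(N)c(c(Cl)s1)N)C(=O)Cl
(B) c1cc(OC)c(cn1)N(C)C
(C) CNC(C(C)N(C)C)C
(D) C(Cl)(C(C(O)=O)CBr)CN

C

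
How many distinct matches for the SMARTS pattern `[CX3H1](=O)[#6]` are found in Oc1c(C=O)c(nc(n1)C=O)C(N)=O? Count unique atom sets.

2

[CX3H1](=O)[#6] is the SMARTS for an aldehyde: an sp2 carbon with one H, double-bonded to O and single-bonded to carbon.
The molecule carries 2 separate instances of an aldehyde (-CHO) meeting every constraint; each maps to a distinct set of atoms, giving 2 matches.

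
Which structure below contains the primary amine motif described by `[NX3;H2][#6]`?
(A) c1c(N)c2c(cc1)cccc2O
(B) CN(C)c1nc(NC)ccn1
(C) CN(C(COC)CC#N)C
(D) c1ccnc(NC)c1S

[NX3;H2][#6] describes a trivalent nitrogen with two H attached to carbon (a primary amine).
(A) contains a primary amino group (-NH2), which satisfies every atom and bond constraint.
(B) has a dimethylamino group (-N(CH3)2) but the nitrogen has H0, not H2.
(C) has a dimethylamino group (-N(CH3)2) but the nitrogen has H0, not H2.
(D) has an N-methylamino group (-NHCH3) but the nitrogen bears two carbons and only one H (H1), not H2.
So the answer is (A).

A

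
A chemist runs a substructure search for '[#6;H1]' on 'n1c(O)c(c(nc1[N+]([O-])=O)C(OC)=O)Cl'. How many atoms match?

The query [#6;H1] means: any carbon bearing exactly one hydrogen.
Check the 15 heavy atoms by environment: 2× n (aromatic, H0) → no; 4× c (aromatic, H0) → no; 1× N (charge +1, H0) → no; 1× O (charge -1, H0) → no; 3× O (H0) → no; 1× O (H1) → no; 1× C (H0) → no; 1× C (H3) → no; 1× Cl (H0) → no.
No environment satisfies the query, so 0 matching atoms.

0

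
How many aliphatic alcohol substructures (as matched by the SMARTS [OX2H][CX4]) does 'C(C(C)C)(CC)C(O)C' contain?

[OX2H][CX4] is the SMARTS for an aliphatic alcohol: a hydroxyl oxygen bound to an sp3 (X4) carbon.
Exactly one fragment in the molecule meets all constraints, giving 1 match.

1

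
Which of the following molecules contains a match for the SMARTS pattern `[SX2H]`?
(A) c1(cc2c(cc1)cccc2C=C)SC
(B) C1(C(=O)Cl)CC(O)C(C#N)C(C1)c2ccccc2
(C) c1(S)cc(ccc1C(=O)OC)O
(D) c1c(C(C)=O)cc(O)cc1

C

[SX2H] describes an aliphatic sulfur with two connections, one being H (a thiol).
(A) has a methylthio ether (-SCH3) but the sulfur has H0 (bonded to two carbons), not H1.
(B) has a hydroxyl group (-OH) but it is an -OH, not an -SH.
(C) contains a thiol (-SH), which satisfies every atom and bond constraint.
(D) has a hydroxyl group (-OH) but it is an -OH, not an -SH.
So the answer is (C).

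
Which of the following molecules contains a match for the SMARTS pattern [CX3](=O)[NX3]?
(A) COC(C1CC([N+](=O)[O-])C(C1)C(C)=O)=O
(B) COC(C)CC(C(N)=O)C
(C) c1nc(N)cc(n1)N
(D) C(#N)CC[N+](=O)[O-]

[CX3](=O)[NX3] describes a carbonyl carbon bonded to a trivalent nitrogen (an amide).
(A) has a methyl-ester group (-C(=O)OCH3) but the carbonyl is bonded to O, not to an NX3 nitrogen.
(B) contains a primary amide (-C(=O)NH2), which satisfies every atom and bond constraint.
(C) has a primary amino group (-NH2) but the -NH2 is not attached to a carbonyl carbon.
(D) has a nitrile (-C#N) but the nitrile N is NX1 (triple-bonded), not NX3.
So the answer is (B).

B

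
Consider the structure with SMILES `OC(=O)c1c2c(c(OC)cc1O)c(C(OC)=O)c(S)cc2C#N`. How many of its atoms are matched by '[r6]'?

10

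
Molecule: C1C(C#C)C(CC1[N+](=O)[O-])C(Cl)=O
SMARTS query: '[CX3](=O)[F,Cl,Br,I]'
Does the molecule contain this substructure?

The pattern [CX3](=O)[F,Cl,Br,I] describes a carbonyl carbon bonded to a halogen — an acyl halide.
The molecule carries an acyl chloride (-C(=O)Cl), whose atoms satisfy every constraint of the query, so the pattern matches.

Yes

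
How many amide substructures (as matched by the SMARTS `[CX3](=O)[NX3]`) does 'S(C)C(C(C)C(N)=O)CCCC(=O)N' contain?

2

[CX3](=O)[NX3] is the SMARTS for an amide: a carbonyl carbon bonded to a trivalent nitrogen.
The molecule carries 2 separate instances of a primary amide (-C(=O)NH2) meeting every constraint; each maps to a distinct set of atoms, giving 2 matches.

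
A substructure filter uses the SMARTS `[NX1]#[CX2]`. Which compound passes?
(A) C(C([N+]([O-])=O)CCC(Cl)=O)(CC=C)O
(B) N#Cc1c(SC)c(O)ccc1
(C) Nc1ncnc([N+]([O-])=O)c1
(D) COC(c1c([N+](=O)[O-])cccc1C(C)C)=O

[NX1]#[CX2] describes a nitrogen triple-bonded to a two-connected carbon (a nitrile).
(A) has a nitro group (-[N+](=O)[O-]) but there is no C#N triple bond.
(B) contains a nitrile (-C#N), which satisfies every atom and bond constraint.
(C) has a primary amino group (-NH2) but the nitrogen is NX3 (three connections), not NX1 triple-bonded.
(D) has a nitro group (-[N+](=O)[O-]) but there is no C#N triple bond.
So the answer is (B).

B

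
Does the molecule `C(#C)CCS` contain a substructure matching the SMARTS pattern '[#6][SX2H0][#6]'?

No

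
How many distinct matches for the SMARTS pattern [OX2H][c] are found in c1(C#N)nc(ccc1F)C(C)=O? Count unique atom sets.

0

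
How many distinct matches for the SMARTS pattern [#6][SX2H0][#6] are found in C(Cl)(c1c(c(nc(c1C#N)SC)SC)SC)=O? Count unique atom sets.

[#6][SX2H0][#6] is the SMARTS for a thioether: an aliphatic sulfur bridging two carbons with no H on the sulfur.
The molecule carries 3 separate instances of a methylthio ether (-SCH3) meeting every constraint; each maps to a distinct set of atoms, giving 3 matches.

3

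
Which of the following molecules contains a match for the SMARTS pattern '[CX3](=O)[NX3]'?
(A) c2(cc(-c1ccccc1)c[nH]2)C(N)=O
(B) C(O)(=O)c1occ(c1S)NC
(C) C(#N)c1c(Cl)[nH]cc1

A

[CX3](=O)[NX3] describes a carbonyl carbon bonded to a trivalent nitrogen (an amide).
(A) contains a primary amide (-C(=O)NH2), which satisfies every atom and bond constraint.
(B) has a carboxylic acid group (-C(=O)OH) but the carbonyl is bonded to O, not to an NX3 nitrogen.
(C) has a nitrile (-C#N) but the nitrile N is NX1 (triple-bonded), not NX3.
So the answer is (A).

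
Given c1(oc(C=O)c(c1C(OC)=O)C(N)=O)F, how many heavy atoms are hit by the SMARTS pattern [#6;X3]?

7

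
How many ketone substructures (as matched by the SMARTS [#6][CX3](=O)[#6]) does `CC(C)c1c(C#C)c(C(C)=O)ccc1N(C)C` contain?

1

[#6][CX3](=O)[#6] is the SMARTS for a ketone: a carbonyl carbon (no H) flanked by two carbons.
Exactly one fragment in the molecule meets all constraints, giving 1 match.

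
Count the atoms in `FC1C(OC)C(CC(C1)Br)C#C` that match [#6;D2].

The query [#6;D2] means: any carbon bonded to exactly two heavy atoms.
Check the 12 heavy atoms by environment: 3× C (D2) → match; 4× C (D3) → no; 1× O (D2) → no; 2× C (D1) → no; 1× F (D1) → no; 1× Br (D1) → no.
That gives 3 matching atoms.

3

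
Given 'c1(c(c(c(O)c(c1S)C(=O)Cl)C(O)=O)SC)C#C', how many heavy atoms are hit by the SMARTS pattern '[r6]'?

6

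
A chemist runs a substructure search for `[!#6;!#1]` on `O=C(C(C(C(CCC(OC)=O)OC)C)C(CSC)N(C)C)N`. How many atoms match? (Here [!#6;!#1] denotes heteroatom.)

7

The query [!#6;!#1] means: not carbon and not hydrogen — any heteroatom.
Check the 22 heavy atoms by environment: 15× C → no; 4× O → match; 2× N → match; 1× S → match.
Summing the matching environments: 4 + 2 + 1 = 7 matching atoms.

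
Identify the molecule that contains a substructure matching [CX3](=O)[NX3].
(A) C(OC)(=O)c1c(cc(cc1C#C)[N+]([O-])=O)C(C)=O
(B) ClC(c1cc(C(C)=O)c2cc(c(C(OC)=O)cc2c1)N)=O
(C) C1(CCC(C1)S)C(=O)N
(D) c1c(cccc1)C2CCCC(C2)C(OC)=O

C

[CX3](=O)[NX3] describes a carbonyl carbon bonded to a trivalent nitrogen (an amide).
(A) has a methyl-ester group (-C(=O)OCH3) but the carbonyl is bonded to O, not to an NX3 nitrogen.
(B) has a primary amino group (-NH2) but the -NH2 is not attached to a carbonyl carbon.
(C) contains a primary amide (-C(=O)NH2), which satisfies every atom and bond constraint.
(D) has a methyl-ester group (-C(=O)OCH3) but the carbonyl is bonded to O, not to an NX3 nitrogen.
So the answer is (C).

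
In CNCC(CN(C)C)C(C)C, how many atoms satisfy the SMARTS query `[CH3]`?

5

The query [CH3] means: aliphatic carbon with exactly three hydrogens.
Check the 11 heavy atoms by environment: 2× C (H2) → no; 2× C (H1) → no; 1× N (H0) → no; 5× C (H3) → match; 1× N (H1) → no.
That gives 5 matching atoms.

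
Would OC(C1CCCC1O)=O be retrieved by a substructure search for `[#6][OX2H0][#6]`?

The pattern [#6][OX2H0][#6] describes an aliphatic oxygen bridging two carbons with no H on the oxygen — an ether.
The closest candidate here is a carboxylic acid group (-C(=O)OH), but the -OH oxygen has H1; the =O is OX1, not OX2. No other fragment satisfies the full query, so there is no match.

No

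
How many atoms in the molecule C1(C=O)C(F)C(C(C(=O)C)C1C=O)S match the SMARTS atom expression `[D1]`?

The query [D1] means: atom with exactly one heavy-atom neighbour (degree 1).
Check the 14 heavy atoms by environment: 6× C (D3) → no; 1× S (D1) → match; 1× F (D1) → match; 2× C (D2) → no; 3× O (D1) → match; 1× C (D1) → match.
Summing the matching environments: 1 + 1 + 3 + 1 = 6 matching atoms.

6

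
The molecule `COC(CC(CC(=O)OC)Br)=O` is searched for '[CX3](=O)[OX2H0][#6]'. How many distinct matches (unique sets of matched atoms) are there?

[CX3](=O)[OX2H0][#6] is the SMARTS for an ester: a carbonyl carbon bonded to an oxygen that is itself bonded to carbon (no H on that O).
The molecule carries 2 separate instances of a methyl-ester group (-C(=O)OCH3) meeting every constraint; each maps to a distinct set of atoms, giving 2 matches.

2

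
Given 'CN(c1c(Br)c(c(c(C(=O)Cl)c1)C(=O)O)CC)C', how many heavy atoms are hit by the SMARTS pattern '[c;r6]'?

6

The query [c;r6] means: aromatic carbon that belongs to a six-membered ring.
Check the 18 heavy atoms by environment: 6× c (aromatic, in 6-ring) → match; 1× Br (acyclic) → no; 6× C (acyclic) → no; 1× N (acyclic) → no; 3× O (acyclic) → no; 1× Cl (acyclic) → no.
That gives 6 matching atoms.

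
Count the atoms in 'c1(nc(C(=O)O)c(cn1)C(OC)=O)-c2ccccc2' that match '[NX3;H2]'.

The query [NX3;H2] means: aliphatic N with 3 total connections, two of them H — an -NH2 nitrogen (amine or amide).
Check the 19 heavy atoms by environment: 2× n (aromatic, H0, X2) → no; 4× c (aromatic, H0, X3) → no; 6× c (aromatic, H1, X3) → no; 2× C (H0, X3) → no; 2× O (H0, X1) → no; 1× O (H1, X2) → no; 1× O (H0, X2) → no; 1× C (H3, X4) → no.
No environment satisfies the query, so 0 matching atoms.

0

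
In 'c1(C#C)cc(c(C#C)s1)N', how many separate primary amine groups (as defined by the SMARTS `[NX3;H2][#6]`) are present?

1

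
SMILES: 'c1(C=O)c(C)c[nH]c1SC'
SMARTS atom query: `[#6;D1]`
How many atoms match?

Check the 10 heavy atoms by environment: 1× n (aromatic, D2) → no; 1× c (aromatic, D2) → no; 3× c (aromatic, D3) → no; 1× C (D2) → no; 1× O (D1) → no; 1× S (D2) → no; 2× C (D1) → match.
That gives 2 matching atoms.

2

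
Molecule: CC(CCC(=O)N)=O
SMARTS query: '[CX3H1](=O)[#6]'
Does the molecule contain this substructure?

The pattern [CX3H1](=O)[#6] describes an sp2 carbon with one H, double-bonded to O and single-bonded to carbon — an aldehyde.
The closest candidate here is an acetyl/ketone group (-C(=O)CH3), but the carbonyl carbon has H0 (two carbon neighbours), not H1. No other fragment satisfies the full query, so there is no match.

No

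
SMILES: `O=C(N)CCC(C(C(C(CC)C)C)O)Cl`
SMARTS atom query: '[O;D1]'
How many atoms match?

2

The query [O;D1] means: aliphatic oxygen bonded to exactly one heavy atom.
Check the 15 heavy atoms by environment: 3× C (D2) → no; 5× C (D3) → no; 3× C (D1) → no; 1× Cl (D1) → no; 2× O (D1) → match; 1× N (D1) → no.
That gives 2 matching atoms.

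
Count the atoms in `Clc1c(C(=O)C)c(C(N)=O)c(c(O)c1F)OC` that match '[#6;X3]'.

The query [#6;X3] means: any carbon (aromatic or not) with three total connections.
Check the 17 heavy atoms by environment: 6× c (aromatic, X3) → match; 2× C (X3) → match; 2× O (X1) → no; 1× N (X3) → no; 1× F (X1) → no; 2× O (X2) → no; 2× C (X4) → no; 1× Cl (X1) → no.
Summing the matching environments: 6 + 2 = 8 matching atoms.

8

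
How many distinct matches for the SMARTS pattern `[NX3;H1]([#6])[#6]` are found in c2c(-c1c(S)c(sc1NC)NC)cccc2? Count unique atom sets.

2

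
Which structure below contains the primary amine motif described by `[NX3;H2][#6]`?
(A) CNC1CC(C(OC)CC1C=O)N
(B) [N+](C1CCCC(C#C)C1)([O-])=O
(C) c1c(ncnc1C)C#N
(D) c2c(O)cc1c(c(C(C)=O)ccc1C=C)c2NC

A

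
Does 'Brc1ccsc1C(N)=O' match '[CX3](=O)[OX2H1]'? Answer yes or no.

The pattern [CX3](=O)[OX2H1] describes an sp2 carbon double-bonded to O and single-bonded to an -OH oxygen — a carboxylic acid.
The closest candidate here is a primary amide (-C(=O)NH2), but the carbonyl is bonded to N, not to an -OH oxygen. No other fragment satisfies the full query, so there is no match.

No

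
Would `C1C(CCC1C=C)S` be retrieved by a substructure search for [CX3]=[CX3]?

Yes

The pattern [CX3]=[CX3] describes a non-aromatic C=C double bond between two sp2 carbons — an alkene.
The molecule carries a vinyl group (-CH=CH2), whose atoms satisfy every constraint of the query, so the pattern matches.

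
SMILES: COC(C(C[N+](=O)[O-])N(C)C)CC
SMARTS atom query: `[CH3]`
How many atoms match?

The query [CH3] means: aliphatic carbon with exactly three hydrogens.
Check the 13 heavy atoms by environment: 4× C (H3) → match; 2× C (H2) → no; 2× C (H1) → no; 1× N (H0) → no; 1× N (charge +1, H0) → no; 1× O (charge -1, H0) → no; 2× O (H0) → no.
That gives 4 matching atoms.

4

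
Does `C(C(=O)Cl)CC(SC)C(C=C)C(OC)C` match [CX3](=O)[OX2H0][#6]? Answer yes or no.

The pattern [CX3](=O)[OX2H0][#6] describes a carbonyl carbon bonded to an oxygen that is itself bonded to carbon (no H on that O) — an ester.
The closest candidate here is a methoxy ether (-OCH3), but the ether oxygen is not adjacent to a C=O carbon. No other fragment satisfies the full query, so there is no match.

No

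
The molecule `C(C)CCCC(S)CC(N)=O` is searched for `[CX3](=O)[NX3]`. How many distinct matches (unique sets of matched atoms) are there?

[CX3](=O)[NX3] is the SMARTS for an amide: a carbonyl carbon bonded to a trivalent nitrogen.
Exactly one fragment in the molecule meets all constraints, giving 1 match.

1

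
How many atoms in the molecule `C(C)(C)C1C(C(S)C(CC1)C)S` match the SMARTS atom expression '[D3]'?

5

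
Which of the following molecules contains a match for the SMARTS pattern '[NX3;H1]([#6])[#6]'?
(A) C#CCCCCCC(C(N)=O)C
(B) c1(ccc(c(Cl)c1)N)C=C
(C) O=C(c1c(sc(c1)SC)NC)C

[NX3;H1]([#6])[#6] describes a trivalent nitrogen with one H, bonded to two carbons (a secondary amine).
(A) has a primary amide (-C(=O)NH2) but the -C(=O)NH2 nitrogen has H2, not H1.
(B) has a primary amino group (-NH2) but the nitrogen has H2 and only one carbon neighbour.
(C) contains an N-methylamino group (-NHCH3), which satisfies every atom and bond constraint.
So the answer is (C).

C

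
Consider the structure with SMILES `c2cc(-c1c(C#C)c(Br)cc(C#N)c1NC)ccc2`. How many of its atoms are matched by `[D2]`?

9

The query [D2] means: atom with exactly two heavy-atom neighbours.
Check the 19 heavy atoms by environment: 6× c (aromatic, D3) → no; 6× c (aromatic, D2) → match; 2× C (D2) → match; 1× N (D1) → no; 2× C (D1) → no; 1× Br (D1) → no; 1× N (D2) → match.
Summing the matching environments: 6 + 2 + 1 = 9 matching atoms.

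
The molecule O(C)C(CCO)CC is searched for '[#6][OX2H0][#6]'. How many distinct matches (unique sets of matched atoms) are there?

[#6][OX2H0][#6] is the SMARTS for an ether: an aliphatic oxygen bridging two carbons with no H on the oxygen.
Exactly one fragment in the molecule meets all constraints, giving 1 match.

1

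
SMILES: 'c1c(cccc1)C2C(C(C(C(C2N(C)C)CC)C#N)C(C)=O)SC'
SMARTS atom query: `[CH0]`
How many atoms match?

2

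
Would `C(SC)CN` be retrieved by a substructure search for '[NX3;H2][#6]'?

The pattern [NX3;H2][#6] describes a trivalent nitrogen with two H attached to carbon — a primary amine.
The molecule carries a primary amino group (-NH2), whose atoms satisfy every constraint of the query, so the pattern matches.

Yes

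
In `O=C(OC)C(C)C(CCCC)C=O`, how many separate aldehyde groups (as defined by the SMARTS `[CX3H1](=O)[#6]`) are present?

[CX3H1](=O)[#6] is the SMARTS for an aldehyde: an sp2 carbon with one H, double-bonded to O and single-bonded to carbon.
Exactly one fragment in the molecule meets all constraints, giving 1 match.

1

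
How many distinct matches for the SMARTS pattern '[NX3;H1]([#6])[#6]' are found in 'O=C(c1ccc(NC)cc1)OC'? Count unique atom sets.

1

[NX3;H1]([#6])[#6] is the SMARTS for a secondary amine: a trivalent nitrogen with one H, bonded to two carbons.
Exactly one fragment in the molecule meets all constraints, giving 1 match.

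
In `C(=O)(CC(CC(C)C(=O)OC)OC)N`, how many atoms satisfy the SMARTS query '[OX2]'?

2

The query [OX2] means: aliphatic oxygen with two total connections — ether, hydroxyl, or ester single-bond O.
Check the 14 heavy atoms by environment: 7× C (X4) → no; 2× C (X3) → no; 2× O (X1) → no; 2× O (X2) → match; 1× N (X3) → no.
That gives 2 matching atoms.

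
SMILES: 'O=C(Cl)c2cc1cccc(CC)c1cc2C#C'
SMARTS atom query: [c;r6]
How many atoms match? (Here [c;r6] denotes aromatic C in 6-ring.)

The query [c;r6] means: aromatic carbon that belongs to a six-membered ring.
Check the 17 heavy atoms by environment: 10× c (aromatic, in 6-ring) → match; 5× C (acyclic) → no; 1× O (acyclic) → no; 1× Cl (acyclic) → no.
That gives 10 matching atoms.

10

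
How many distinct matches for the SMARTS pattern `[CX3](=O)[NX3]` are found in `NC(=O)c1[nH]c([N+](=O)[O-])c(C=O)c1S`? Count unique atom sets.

1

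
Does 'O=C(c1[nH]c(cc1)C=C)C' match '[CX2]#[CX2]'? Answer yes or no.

No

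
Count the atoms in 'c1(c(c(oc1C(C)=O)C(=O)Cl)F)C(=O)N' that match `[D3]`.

7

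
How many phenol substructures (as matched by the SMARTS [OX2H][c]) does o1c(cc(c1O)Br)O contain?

[OX2H][c] is the SMARTS for a phenol: a hydroxyl oxygen attached to an aromatic carbon.
The molecule carries 2 separate instances of a hydroxyl group (-OH) meeting every constraint; each maps to a distinct set of atoms, giving 2 matches.

2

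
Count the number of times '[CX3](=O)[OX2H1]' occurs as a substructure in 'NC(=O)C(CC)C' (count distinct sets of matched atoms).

0

[CX3](=O)[OX2H1] is the SMARTS for a carboxylic acid: an sp2 carbon double-bonded to O and single-bonded to an -OH oxygen.
The molecule has a primary amide (-C(=O)NH2), but the carbonyl is bonded to N, not to an -OH oxygen; nothing else fits, so there are 0 matches.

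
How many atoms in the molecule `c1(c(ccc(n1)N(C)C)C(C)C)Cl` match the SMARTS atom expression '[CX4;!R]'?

Check the 13 heavy atoms by environment: 1× n (aromatic, X2, in 6-ring) → no; 5× c (aromatic, X3, in 6-ring) → no; 5× C (X4, acyclic) → match; 1× N (X3, acyclic) → no; 1× Cl (X1, acyclic) → no.
That gives 5 matching atoms.

5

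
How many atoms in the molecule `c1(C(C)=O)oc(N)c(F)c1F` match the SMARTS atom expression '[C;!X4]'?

1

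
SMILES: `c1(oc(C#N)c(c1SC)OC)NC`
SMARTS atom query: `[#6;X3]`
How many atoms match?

4

The query [#6;X3] means: any carbon (aromatic or not) with three total connections.
Check the 13 heavy atoms by environment: 1× o (aromatic, X2) → no; 4× c (aromatic, X3) → match; 1× S (X2) → no; 3× C (X4) → no; 1× N (X3) → no; 1× O (X2) → no; 1× C (X2) → no; 1× N (X1) → no.
That gives 4 matching atoms.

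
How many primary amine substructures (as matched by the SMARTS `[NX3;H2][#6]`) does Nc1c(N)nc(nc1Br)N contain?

3

[NX3;H2][#6] is the SMARTS for a primary amine: a trivalent nitrogen with two H attached to carbon.
The molecule carries 3 separate instances of a primary amino group (-NH2) meeting every constraint; each maps to a distinct set of atoms, giving 3 matches.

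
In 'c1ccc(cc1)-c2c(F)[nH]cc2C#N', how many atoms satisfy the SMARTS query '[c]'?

10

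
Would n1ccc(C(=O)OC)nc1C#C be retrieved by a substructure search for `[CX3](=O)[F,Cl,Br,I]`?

The pattern [CX3](=O)[F,Cl,Br,I] describes a carbonyl carbon bonded to a halogen — an acyl halide.
The closest candidate here is a methyl-ester group (-C(=O)OCH3), but the carbonyl is bonded to -O-C, not to a halogen. No other fragment satisfies the full query, so there is no match.

No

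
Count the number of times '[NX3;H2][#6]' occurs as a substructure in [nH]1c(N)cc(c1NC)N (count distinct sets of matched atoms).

[NX3;H2][#6] is the SMARTS for a primary amine: a trivalent nitrogen with two H attached to carbon.
The molecule carries 2 separate instances of a primary amino group (-NH2) meeting every constraint; each maps to a distinct set of atoms, giving 2 matches.

2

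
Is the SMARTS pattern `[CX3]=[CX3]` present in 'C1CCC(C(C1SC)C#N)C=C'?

Yes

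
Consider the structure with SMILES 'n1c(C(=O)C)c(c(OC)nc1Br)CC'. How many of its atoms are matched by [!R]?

The query [!R] means: !R matches any atom not in a ring.
Check the 14 heavy atoms by environment: 2× n (aromatic, in 6-ring) → no; 4× c (aromatic, in 6-ring) → no; 2× O (acyclic) → match; 5× C (acyclic) → match; 1× Br (acyclic) → match.
Summing the matching environments: 2 + 5 + 1 = 8 matching atoms.

8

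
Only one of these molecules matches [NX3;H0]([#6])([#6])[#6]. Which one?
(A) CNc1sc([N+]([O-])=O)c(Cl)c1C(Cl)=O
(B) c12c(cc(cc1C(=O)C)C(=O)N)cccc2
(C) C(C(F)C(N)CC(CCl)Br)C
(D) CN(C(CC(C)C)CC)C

D

[NX3;H0]([#6])([#6])[#6] describes a trivalent nitrogen with no H, bonded to three carbons (a tertiary amine).
(A) has an N-methylamino group (-NHCH3) but the nitrogen still has one H (H1), not H0.
(B) has a primary amide (-C(=O)NH2) but the amide nitrogen has H2 and only one carbon neighbour.
(C) has a primary amino group (-NH2) but the nitrogen has H2, not H0 with three carbons.
(D) contains a dimethylamino group (-N(CH3)2), which satisfies every atom and bond constraint.
So the answer is (D).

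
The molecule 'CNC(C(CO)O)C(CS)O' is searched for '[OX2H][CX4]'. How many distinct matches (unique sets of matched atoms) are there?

3

[OX2H][CX4] is the SMARTS for an aliphatic alcohol: a hydroxyl oxygen bound to an sp3 (X4) carbon.
The molecule carries 3 separate instances of a hydroxyl group (-OH) meeting every constraint; each maps to a distinct set of atoms, giving 3 matches.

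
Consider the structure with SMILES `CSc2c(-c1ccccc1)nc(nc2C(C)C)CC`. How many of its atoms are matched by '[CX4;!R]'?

Check the 19 heavy atoms by environment: 2× n (aromatic, X2, in 6-ring) → no; 10× c (aromatic, X3, in 6-ring) → no; 6× C (X4, acyclic) → match; 1× S (X2, acyclic) → no.
That gives 6 matching atoms.

6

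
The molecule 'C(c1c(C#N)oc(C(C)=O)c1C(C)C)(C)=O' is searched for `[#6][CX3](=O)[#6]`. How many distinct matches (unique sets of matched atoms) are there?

[#6][CX3](=O)[#6] is the SMARTS for a ketone: a carbonyl carbon (no H) flanked by two carbons.
The molecule carries 2 separate instances of an acetyl/ketone group (-C(=O)CH3) meeting every constraint; each maps to a distinct set of atoms, giving 2 matches.

2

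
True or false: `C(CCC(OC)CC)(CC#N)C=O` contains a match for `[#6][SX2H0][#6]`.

False

The pattern [#6][SX2H0][#6] describes an aliphatic sulfur bridging two carbons with no H on the sulfur — a thioether.
The closest candidate here is a methoxy ether (-OCH3), but the bridging atom is O, not S. No other fragment satisfies the full query, so there is no match.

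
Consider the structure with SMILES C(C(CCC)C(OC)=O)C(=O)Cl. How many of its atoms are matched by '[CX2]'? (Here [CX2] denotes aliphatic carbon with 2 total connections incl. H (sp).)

0

The query [CX2] means: C with X2: aliphatic carbon with exactly 2 total connections.
Check the 12 heavy atoms by environment: 6× C (X4) → no; 2× C (X3) → no; 2× O (X1) → no; 1× O (X2) → no; 1× Cl (X1) → no.
No environment satisfies the query, so 0 matching atoms.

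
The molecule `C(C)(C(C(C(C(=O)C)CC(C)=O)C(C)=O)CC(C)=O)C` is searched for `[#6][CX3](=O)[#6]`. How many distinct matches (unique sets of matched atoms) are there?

4

[#6][CX3](=O)[#6] is the SMARTS for a ketone: a carbonyl carbon (no H) flanked by two carbons.
The molecule carries 4 separate instances of an acetyl/ketone group (-C(=O)CH3) meeting every constraint; each maps to a distinct set of atoms, giving 4 matches.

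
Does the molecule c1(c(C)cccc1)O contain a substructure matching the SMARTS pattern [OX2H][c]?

Yes

The pattern [OX2H][c] describes a hydroxyl oxygen attached to an aromatic carbon — a phenol.
The molecule carries a hydroxyl group (-OH), whose atoms satisfy every constraint of the query, so the pattern matches.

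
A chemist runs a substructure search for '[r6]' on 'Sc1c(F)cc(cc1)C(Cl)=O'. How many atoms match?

6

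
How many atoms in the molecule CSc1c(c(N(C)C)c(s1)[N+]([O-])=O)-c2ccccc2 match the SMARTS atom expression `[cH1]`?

The query [cH1] means: aromatic carbon bearing exactly one hydrogen.
Check the 19 heavy atoms by environment: 1× s (aromatic, H0) → no; 5× c (aromatic, H0) → no; 1× N (H0) → no; 3× C (H3) → no; 1× S (H0) → no; 1× N (charge +1, H0) → no; 1× O (charge -1, H0) → no; 1× O (H0) → no; 5× c (aromatic, H1) → match.
That gives 5 matching atoms.

5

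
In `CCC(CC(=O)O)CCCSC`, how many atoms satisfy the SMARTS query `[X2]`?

The query [X2] means: any atom with exactly two total connections (bonds + H).
Check the 12 heavy atoms by environment: 8× C (X4) → no; 1× C (X3) → no; 1× O (X1) → no; 1× O (X2) → match; 1× S (X2) → match.
Summing the matching environments: 1 + 1 = 2 matching atoms.

2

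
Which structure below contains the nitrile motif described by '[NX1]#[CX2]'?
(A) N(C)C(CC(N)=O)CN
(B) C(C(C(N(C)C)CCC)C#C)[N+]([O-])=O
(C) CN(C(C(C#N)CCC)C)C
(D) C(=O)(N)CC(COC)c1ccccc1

[NX1]#[CX2] describes a nitrogen triple-bonded to a two-connected carbon (a nitrile).
(A) has a primary amino group (-NH2) but the nitrogen is NX3 (three connections), not NX1 triple-bonded.
(B) has a nitro group (-[N+](=O)[O-]) but there is no C#N triple bond.
(C) contains a nitrile (-C#N), which satisfies every atom and bond constraint.
(D) has a primary amide (-C(=O)NH2) but the nitrogen is NX3, not NX1.
So the answer is (C).

C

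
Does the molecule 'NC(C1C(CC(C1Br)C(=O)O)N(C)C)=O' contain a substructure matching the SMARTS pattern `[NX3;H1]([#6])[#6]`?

No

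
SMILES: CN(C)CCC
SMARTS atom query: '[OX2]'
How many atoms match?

The query [OX2] means: aliphatic oxygen with two total connections — ether, hydroxyl, or ester single-bond O.
Check the 6 heavy atoms by environment: 5× C (X4) → no; 1× N (X3) → no.
No environment satisfies the query, so 0 matching atoms.

0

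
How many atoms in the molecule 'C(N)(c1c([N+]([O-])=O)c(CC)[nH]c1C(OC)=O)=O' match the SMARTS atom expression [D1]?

7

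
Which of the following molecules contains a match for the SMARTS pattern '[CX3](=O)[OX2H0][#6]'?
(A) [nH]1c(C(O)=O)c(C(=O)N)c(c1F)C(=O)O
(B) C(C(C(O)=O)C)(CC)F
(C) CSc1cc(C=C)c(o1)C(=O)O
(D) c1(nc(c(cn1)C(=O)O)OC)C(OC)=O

[CX3](=O)[OX2H0][#6] describes a carbonyl carbon bonded to an oxygen that is itself bonded to carbon (no H on that O) (an ester).
(A) has a primary amide (-C(=O)NH2) but the carbonyl is bonded to N, not to an O-C linkage.
(B) has a carboxylic acid group (-C(=O)OH) but the singly-bonded O carries H (OX2H1, not H0).
(C) has a carboxylic acid group (-C(=O)OH) but the singly-bonded O carries H (OX2H1, not H0).
(D) contains a methyl-ester group (-C(=O)OCH3), which satisfies every atom and bond constraint.
So the answer is (D).

D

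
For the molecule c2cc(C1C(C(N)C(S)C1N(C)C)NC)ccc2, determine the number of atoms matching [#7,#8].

3

The query [#7,#8] means: nitrogen or oxygen (comma = OR).
Check the 18 heavy atoms by environment: 8× C → no; 6× c (aromatic) → no; 1× S → no; 3× N → match.
That gives 3 matching atoms.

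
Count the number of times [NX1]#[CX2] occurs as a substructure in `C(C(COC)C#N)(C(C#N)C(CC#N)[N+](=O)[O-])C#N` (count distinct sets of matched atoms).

[NX1]#[CX2] is the SMARTS for a nitrile: a nitrogen triple-bonded to a two-connected carbon.
The molecule carries 4 separate instances of a nitrile (-C#N) meeting every constraint; each maps to a distinct set of atoms, giving 4 matches.

4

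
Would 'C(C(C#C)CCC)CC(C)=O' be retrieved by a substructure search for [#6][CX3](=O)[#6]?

Yes

The pattern [#6][CX3](=O)[#6] describes a carbonyl carbon (no H) flanked by two carbons — a ketone.
The molecule carries an acetyl/ketone group (-C(=O)CH3), whose atoms satisfy every constraint of the query, so the pattern matches.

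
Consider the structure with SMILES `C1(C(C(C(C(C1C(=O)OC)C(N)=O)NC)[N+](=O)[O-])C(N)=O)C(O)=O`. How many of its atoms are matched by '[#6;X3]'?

The query [#6;X3] means: any carbon (aromatic or not) with three total connections.
Check the 24 heavy atoms by environment: 8× C (X4) → no; 1× N (charge +1, X3) → no; 1× O (charge -1, X1) → no; 5× O (X1) → no; 4× C (X3) → match; 2× O (X2) → no; 3× N (X3) → no.
That gives 4 matching atoms.

4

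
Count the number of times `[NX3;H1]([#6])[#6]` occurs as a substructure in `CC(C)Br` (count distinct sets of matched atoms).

0

[NX3;H1]([#6])[#6] is the SMARTS for a secondary amine: a trivalent nitrogen with one H, bonded to two carbons.
No fragment in the molecule satisfies every constraint, giving 0 matches.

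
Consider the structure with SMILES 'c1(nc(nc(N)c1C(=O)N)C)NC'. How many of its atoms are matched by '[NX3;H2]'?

The query [NX3;H2] means: aliphatic N with 3 total connections, two of them H — an -NH2 nitrogen (amine or amide).
Check the 13 heavy atoms by environment: 2× n (aromatic, H0, X2) → no; 4× c (aromatic, H0, X3) → no; 2× C (H3, X4) → no; 1× N (H1, X3) → no; 1× C (H0, X3) → no; 1× O (H0, X1) → no; 2× N (H2, X3) → match.
That gives 2 matching atoms.

2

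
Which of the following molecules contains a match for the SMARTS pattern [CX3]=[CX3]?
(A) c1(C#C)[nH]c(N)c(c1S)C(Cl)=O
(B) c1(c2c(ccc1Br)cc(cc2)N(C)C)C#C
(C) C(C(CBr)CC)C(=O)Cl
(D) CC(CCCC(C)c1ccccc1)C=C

D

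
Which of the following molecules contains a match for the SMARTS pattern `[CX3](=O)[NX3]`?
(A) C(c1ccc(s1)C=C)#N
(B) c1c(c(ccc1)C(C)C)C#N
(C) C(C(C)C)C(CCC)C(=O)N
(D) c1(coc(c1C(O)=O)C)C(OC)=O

[CX3](=O)[NX3] describes a carbonyl carbon bonded to a trivalent nitrogen (an amide).
(A) has a nitrile (-C#N) but the nitrile N is NX1 (triple-bonded), not NX3.
(B) has a nitrile (-C#N) but the nitrile N is NX1 (triple-bonded), not NX3.
(C) contains a primary amide (-C(=O)NH2), which satisfies every atom and bond constraint.
(D) has a carboxylic acid group (-C(=O)OH) but the carbonyl is bonded to O, not to an NX3 nitrogen.
So the answer is (C).

C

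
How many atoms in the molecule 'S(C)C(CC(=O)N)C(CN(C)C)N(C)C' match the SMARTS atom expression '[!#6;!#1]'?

5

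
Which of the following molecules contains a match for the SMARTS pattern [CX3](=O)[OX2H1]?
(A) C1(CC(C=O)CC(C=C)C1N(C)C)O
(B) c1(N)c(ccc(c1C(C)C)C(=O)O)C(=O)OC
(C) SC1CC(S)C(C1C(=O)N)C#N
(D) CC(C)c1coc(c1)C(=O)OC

B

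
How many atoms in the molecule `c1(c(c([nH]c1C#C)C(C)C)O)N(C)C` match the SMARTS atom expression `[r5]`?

The query [r5] means: r5 matches atoms in a five-membered ring.
Check the 14 heavy atoms by environment: 1× n (aromatic, in 5-ring) → match; 4× c (aromatic, in 5-ring) → match; 1× O (acyclic) → no; 7× C (acyclic) → no; 1× N (acyclic) → no.
Summing the matching environments: 1 + 4 = 5 matching atoms.

5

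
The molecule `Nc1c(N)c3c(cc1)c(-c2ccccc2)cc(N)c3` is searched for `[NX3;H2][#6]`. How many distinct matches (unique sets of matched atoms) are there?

3

[NX3;H2][#6] is the SMARTS for a primary amine: a trivalent nitrogen with two H attached to carbon.
The molecule carries 3 separate instances of a primary amino group (-NH2) meeting every constraint; each maps to a distinct set of atoms, giving 3 matches.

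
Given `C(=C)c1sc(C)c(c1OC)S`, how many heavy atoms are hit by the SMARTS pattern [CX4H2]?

The query [CX4H2] means: sp3 carbon (X4) with exactly two hydrogens.
Check the 11 heavy atoms by environment: 1× s (aromatic, H0, X2) → no; 4× c (aromatic, H0, X3) → no; 1× C (H1, X3) → no; 1× C (H2, X3) → no; 1× O (H0, X2) → no; 2× C (H3, X4) → no; 1× S (H1, X2) → no.
No environment satisfies the query, so 0 matching atoms.

0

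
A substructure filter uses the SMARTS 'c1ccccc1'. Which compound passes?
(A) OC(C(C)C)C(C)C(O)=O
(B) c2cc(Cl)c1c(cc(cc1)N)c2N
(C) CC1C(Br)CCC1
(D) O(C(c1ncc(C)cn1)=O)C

B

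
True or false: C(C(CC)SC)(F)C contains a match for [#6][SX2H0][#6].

True

The pattern [#6][SX2H0][#6] describes an aliphatic sulfur bridging two carbons with no H on the sulfur — a thioether.
The molecule carries a methylthio ether (-SCH3), whose atoms satisfy every constraint of the query, so the pattern matches.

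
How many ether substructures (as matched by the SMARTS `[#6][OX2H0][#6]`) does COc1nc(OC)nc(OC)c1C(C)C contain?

[#6][OX2H0][#6] is the SMARTS for an ether: an aliphatic oxygen bridging two carbons with no H on the oxygen.
The molecule carries 3 separate instances of a methoxy ether (-OCH3) meeting every constraint; each maps to a distinct set of atoms, giving 3 matches.

3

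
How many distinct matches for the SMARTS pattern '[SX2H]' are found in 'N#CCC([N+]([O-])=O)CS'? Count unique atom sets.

1

[SX2H] is the SMARTS for a thiol: an aliphatic sulfur with two connections, one being H.
Exactly one fragment in the molecule meets all constraints, giving 1 match.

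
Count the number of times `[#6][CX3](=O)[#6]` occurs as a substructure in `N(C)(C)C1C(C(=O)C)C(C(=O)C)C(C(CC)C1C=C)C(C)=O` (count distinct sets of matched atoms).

3

[#6][CX3](=O)[#6] is the SMARTS for a ketone: a carbonyl carbon (no H) flanked by two carbons.
The molecule carries 3 separate instances of an acetyl/ketone group (-C(=O)CH3) meeting every constraint; each maps to a distinct set of atoms, giving 3 matches.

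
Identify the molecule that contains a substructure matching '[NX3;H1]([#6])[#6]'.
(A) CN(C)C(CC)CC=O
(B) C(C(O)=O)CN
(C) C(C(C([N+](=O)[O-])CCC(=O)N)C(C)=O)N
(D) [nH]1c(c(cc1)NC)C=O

[NX3;H1]([#6])[#6] describes a trivalent nitrogen with one H, bonded to two carbons (a secondary amine).
(A) has a dimethylamino group (-N(CH3)2) but the nitrogen has H0, not H1.
(B) has a primary amino group (-NH2) but the nitrogen has H2 and only one carbon neighbour.
(C) has a primary amino group (-NH2) but the nitrogen has H2 and only one carbon neighbour.
(D) contains an N-methylamino group (-NHCH3), which satisfies every atom and bond constraint.
So the answer is (D).

D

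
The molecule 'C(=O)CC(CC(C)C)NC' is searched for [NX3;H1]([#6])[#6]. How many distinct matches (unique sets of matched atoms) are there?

[NX3;H1]([#6])[#6] is the SMARTS for a secondary amine: a trivalent nitrogen with one H, bonded to two carbons.
Exactly one fragment in the molecule meets all constraints, giving 1 match.

1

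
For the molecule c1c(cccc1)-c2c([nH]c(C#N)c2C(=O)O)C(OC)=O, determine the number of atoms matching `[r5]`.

The query [r5] means: r5 matches atoms in a five-membered ring.
Check the 20 heavy atoms by environment: 1× n (aromatic, in 5-ring) → match; 4× c (aromatic, in 5-ring) → match; 4× C (acyclic) → no; 4× O (acyclic) → no; 1× N (acyclic) → no; 6× c (aromatic, in 6-ring) → no.
Summing the matching environments: 1 + 4 = 5 matching atoms.

5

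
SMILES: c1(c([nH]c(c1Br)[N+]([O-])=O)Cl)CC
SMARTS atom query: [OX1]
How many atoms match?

2

The query [OX1] means: aliphatic oxygen with one total connection — typically a carbonyl =O or an oxide.
Check the 12 heavy atoms by environment: 1× n (aromatic, X3) → no; 4× c (aromatic, X3) → no; 1× Cl (X1) → no; 1× N (charge +1, X3) → no; 1× O (charge -1, X1) → match; 1× O (X1) → match; 2× C (X4) → no; 1× Br (X1) → no.
Summing the matching environments: 1 + 1 = 2 matching atoms.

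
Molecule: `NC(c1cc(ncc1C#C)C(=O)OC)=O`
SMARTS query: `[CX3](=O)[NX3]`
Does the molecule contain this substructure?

Yes

The pattern [CX3](=O)[NX3] describes a carbonyl carbon bonded to a trivalent nitrogen — an amide.
The molecule carries a primary amide (-C(=O)NH2), whose atoms satisfy every constraint of the query, so the pattern matches.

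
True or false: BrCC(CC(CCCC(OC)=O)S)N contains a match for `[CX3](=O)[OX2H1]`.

False

The pattern [CX3](=O)[OX2H1] describes an sp2 carbon double-bonded to O and single-bonded to an -OH oxygen — a carboxylic acid.
The closest candidate here is a methyl-ester group (-C(=O)OCH3), but the singly-bonded O has no H (OX2H0, not OX2H1). No other fragment satisfies the full query, so there is no match.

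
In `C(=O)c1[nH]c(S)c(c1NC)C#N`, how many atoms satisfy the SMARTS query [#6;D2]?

Check the 12 heavy atoms by environment: 1× n (aromatic, D2) → no; 4× c (aromatic, D3) → no; 1× S (D1) → no; 1× N (D2) → no; 1× C (D1) → no; 2× C (D2) → match; 1× N (D1) → no; 1× O (D1) → no.
That gives 2 matching atoms.

2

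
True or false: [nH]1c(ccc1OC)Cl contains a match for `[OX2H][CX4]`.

False

The pattern [OX2H][CX4] describes a hydroxyl oxygen bound to an sp3 (X4) carbon — an aliphatic alcohol.
The closest candidate here is a methoxy ether (-OCH3), but the oxygen has H0 (ether), not H1. No other fragment satisfies the full query, so there is no match.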